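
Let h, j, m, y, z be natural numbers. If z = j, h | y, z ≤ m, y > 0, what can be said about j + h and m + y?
j + h ≤ m + y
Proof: Because z = j and z ≤ m, j ≤ m. Since h | y and y > 0, h ≤ y. Since j ≤ m, j + h ≤ m + y.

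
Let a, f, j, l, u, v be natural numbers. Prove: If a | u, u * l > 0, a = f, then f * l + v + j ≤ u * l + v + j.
a = f and a | u, so f | u. Then f * l | u * l. Since u * l > 0, f * l ≤ u * l. Then f * l + v ≤ u * l + v. Then f * l + v + j ≤ u * l + v + j.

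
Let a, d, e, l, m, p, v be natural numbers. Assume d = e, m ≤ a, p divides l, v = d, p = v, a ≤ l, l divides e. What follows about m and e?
m ≤ e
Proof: Since p = v and v = d, p = d. Since p divides l, d divides l. Since d = e, e divides l. l divides e, so l = e. Because m ≤ a and a ≤ l, m ≤ l. l = e, so m ≤ e.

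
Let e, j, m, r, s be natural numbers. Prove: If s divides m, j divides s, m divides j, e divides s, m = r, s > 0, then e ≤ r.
From m divides j and j divides s, m divides s. Since s divides m, s = m. m = r, so s = r. e divides s and s > 0, so e ≤ s. Since s = r, e ≤ r.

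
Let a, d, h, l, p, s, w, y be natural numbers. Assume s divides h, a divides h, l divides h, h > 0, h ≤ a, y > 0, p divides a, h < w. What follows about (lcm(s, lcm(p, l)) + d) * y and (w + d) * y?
(lcm(s, lcm(p, l)) + d) * y < (w + d) * y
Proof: From a divides h and h > 0, a ≤ h. h ≤ a, so a = h. p divides a, so p divides h. Since l divides h, lcm(p, l) divides h. s divides h, so lcm(s, lcm(p, l)) divides h. Since h > 0, lcm(s, lcm(p, l)) ≤ h. h < w, so lcm(s, lcm(p, l)) < w. Then lcm(s, lcm(p, l)) + d < w + d. Using y > 0 and multiplying by a positive, (lcm(s, lcm(p, l)) + d) * y < (w + d) * y.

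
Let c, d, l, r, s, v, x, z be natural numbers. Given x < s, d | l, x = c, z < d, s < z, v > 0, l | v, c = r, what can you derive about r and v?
r < v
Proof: x = c and c = r, so x = r. x < s and s < z, hence x < z. Since z < d, x < d. From x = r, r < d. d | l and l | v, thus d | v. From v > 0, d ≤ v. Since r < d, r < v.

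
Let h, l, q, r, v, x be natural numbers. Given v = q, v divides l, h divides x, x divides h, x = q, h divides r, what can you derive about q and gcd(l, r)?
q divides gcd(l, r)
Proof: Because v = q and v divides l, q divides l. From h divides x and x divides h, h = x. Since x = q, h = q. From h divides r, q divides r. q divides l, so q divides gcd(l, r).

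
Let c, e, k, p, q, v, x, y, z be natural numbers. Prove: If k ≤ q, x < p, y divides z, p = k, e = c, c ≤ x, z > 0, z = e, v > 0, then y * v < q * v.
z = e and e = c, hence z = c. y divides z and z > 0, thus y ≤ z. Since z = c, y ≤ c. p = k and x < p, thus x < k. c ≤ x, so c < k. Since k ≤ q, c < q. Because y ≤ c, y < q. Combined with v > 0, by multiplying by a positive, y * v < q * v.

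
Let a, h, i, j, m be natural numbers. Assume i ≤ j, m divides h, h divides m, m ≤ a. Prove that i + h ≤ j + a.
Since m divides h and h divides m, m = h. Since m ≤ a, h ≤ a. Since i ≤ j, i + h ≤ j + a.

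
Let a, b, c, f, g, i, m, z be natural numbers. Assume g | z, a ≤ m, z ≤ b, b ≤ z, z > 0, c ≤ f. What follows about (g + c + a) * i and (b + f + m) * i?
(g + c + a) * i ≤ (b + f + m) * i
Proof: Because z ≤ b and b ≤ z, z = b. From g | z and z > 0, g ≤ z. z = b, so g ≤ b. Because c ≤ f and a ≤ m, c + a ≤ f + m. Since g ≤ b, g + c + a ≤ b + f + m. Then (g + c + a) * i ≤ (b + f + m) * i.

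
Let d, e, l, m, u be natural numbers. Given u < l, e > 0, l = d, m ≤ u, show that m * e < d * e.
From m ≤ u and u < l, m < l. Since l = d, m < d. Combined with e > 0, by multiplying by a positive, m * e < d * e.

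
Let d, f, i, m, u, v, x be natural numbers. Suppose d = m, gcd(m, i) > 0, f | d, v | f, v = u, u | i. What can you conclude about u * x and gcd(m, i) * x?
u * x ≤ gcd(m, i) * x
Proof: Since v = u and v | f, u | f. Since f | d, u | d. Since d = m, u | m. From u | i, u | gcd(m, i). gcd(m, i) > 0, so u ≤ gcd(m, i). Then u * x ≤ gcd(m, i) * x.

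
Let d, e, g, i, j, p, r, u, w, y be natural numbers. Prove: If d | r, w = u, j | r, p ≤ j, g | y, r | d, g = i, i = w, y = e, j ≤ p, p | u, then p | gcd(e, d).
Since g = i and i = w, g = w. Since w = u, g = u. y = e and g | y, thus g | e. g = u, so u | e. From p | u, p | e. j ≤ p and p ≤ j, therefore j = p. Since r | d and d | r, r = d. From j | r, j | d. Since j = p, p | d. Since p | e, p | gcd(e, d).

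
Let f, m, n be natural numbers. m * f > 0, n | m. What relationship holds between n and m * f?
n ≤ m * f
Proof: n | m, hence n | m * f. m * f > 0, so n ≤ m * f.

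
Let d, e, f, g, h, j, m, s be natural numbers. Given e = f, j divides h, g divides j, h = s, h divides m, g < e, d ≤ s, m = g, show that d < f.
g divides j and j divides h, therefore g divides h. m = g and h divides m, therefore h divides g. g divides h, so g = h. Since h = s, g = s. From e = f and g < e, g < f. g = s, so s < f. Since d ≤ s, d < f.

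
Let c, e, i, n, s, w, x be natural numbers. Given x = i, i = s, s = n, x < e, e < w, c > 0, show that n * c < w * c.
From i = s and s = n, i = n. Since x = i, x = n. From x < e and e < w, x < w. x = n, so n < w. Combined with c > 0, by multiplying by a positive, n * c < w * c.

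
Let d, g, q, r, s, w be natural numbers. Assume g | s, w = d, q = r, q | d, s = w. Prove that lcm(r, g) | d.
q = r and q | d, thus r | d. s = w and w = d, thus s = d. Since g | s, g | d. Since r | d, lcm(r, g) | d.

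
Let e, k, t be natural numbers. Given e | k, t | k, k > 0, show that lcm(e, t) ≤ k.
e | k and t | k, thus lcm(e, t) | k. Because k > 0, lcm(e, t) ≤ k.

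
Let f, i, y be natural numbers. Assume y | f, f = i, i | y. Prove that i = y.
From f = i and y | f, y | i. i | y, so i = y.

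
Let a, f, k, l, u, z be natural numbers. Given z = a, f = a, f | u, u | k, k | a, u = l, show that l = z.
f = a and f | u, so a | u. u | k and k | a, hence u | a. a | u, so a = u. Since z = a, z = u. u = l, so z = l. Then l = z.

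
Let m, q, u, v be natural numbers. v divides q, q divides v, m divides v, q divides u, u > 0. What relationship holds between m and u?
m ≤ u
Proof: Since v divides q and q divides v, v = q. m divides v, so m divides q. q divides u, so m divides u. u > 0, so m ≤ u.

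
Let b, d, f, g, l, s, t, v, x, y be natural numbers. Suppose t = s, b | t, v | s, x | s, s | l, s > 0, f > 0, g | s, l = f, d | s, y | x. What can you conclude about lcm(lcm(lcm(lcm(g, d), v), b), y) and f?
lcm(lcm(lcm(lcm(g, d), v), b), y) ≤ f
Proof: g | s and d | s, hence lcm(g, d) | s. From v | s, lcm(lcm(g, d), v) | s. t = s and b | t, so b | s. Since lcm(lcm(g, d), v) | s, lcm(lcm(lcm(g, d), v), b) | s. y | x and x | s, thus y | s. Since lcm(lcm(lcm(g, d), v), b) | s, lcm(lcm(lcm(lcm(g, d), v), b), y) | s. Since s > 0, lcm(lcm(lcm(lcm(g, d), v), b), y) ≤ s. l = f and s | l, therefore s | f. f > 0, so s ≤ f. lcm(lcm(lcm(lcm(g, d), v), b), y) ≤ s, so lcm(lcm(lcm(lcm(g, d), v), b), y) ≤ f.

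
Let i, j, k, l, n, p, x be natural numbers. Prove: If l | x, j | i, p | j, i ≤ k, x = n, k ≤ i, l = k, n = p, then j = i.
k ≤ i and i ≤ k, therefore k = i. x = n and n = p, therefore x = p. l = k and l | x, hence k | x. x = p, so k | p. k = i, so i | p. Since p | j, i | j. Since j | i, j = i.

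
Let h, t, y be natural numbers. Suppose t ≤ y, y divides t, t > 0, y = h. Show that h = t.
y divides t and t > 0, thus y ≤ t. t ≤ y, so t = y. y = h, so t = h. Then h = t.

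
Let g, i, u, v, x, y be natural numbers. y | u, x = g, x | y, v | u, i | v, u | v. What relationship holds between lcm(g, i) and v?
lcm(g, i) | v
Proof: u | v and v | u, thus u = v. x | y and y | u, so x | u. From x = g, g | u. u = v, so g | v. i | v, so lcm(g, i) | v.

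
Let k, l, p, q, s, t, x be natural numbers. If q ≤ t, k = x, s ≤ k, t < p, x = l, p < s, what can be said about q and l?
q < l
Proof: k = x and x = l, hence k = l. q ≤ t and t < p, therefore q < p. Since p < s and s ≤ k, p < k. From q < p, q < k. From k = l, q < l.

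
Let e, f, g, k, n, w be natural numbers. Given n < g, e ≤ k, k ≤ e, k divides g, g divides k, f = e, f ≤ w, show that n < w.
e ≤ k and k ≤ e, therefore e = k. Since k divides g and g divides k, k = g. Because e = k, e = g. Because f = e and f ≤ w, e ≤ w. e = g, so g ≤ w. Since n < g, n < w.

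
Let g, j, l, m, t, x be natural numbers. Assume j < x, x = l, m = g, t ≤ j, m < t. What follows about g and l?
g < l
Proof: t ≤ j and j < x, therefore t < x. x = l, so t < l. Since m < t, m < l. m = g, so g < l.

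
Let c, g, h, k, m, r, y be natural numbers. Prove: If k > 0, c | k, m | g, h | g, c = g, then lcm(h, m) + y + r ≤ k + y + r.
Since h | g and m | g, lcm(h, m) | g. c = g and c | k, so g | k. lcm(h, m) | g, so lcm(h, m) | k. k > 0, so lcm(h, m) ≤ k. Then lcm(h, m) + y ≤ k + y. Then lcm(h, m) + y + r ≤ k + y + r.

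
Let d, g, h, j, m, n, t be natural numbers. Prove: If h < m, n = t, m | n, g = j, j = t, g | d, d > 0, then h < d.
n = t and m | n, thus m | t. Because g = j and j = t, g = t. g | d, so t | d. From m | t, m | d. d > 0, so m ≤ d. Because h < m, h < d.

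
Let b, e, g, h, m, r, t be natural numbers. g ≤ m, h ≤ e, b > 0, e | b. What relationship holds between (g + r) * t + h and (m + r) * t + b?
(g + r) * t + h ≤ (m + r) * t + b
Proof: g ≤ m, so g + r ≤ m + r. Then (g + r) * t ≤ (m + r) * t. Because e | b and b > 0, e ≤ b. Since h ≤ e, h ≤ b. (g + r) * t ≤ (m + r) * t, so (g + r) * t + h ≤ (m + r) * t + b.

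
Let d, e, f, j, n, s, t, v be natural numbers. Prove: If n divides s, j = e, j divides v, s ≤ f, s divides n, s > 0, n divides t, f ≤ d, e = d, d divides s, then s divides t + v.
Since n divides s and s divides n, n = s. Since n divides t, s divides t. j = e and e = d, therefore j = d. d divides s and s > 0, thus d ≤ s. Since s ≤ f and f ≤ d, s ≤ d. d ≤ s, so d = s. j = d, so j = s. Since j divides v, s divides v. s divides t, so s divides t + v.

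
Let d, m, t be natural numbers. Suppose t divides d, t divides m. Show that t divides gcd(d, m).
Because t divides d and t divides m, because common divisors divide the gcd, t divides gcd(d, m).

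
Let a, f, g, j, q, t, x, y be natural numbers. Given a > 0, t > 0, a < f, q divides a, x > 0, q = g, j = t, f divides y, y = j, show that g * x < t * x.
q divides a and a > 0, therefore q ≤ a. Since q = g, g ≤ a. Since a < f, g < f. y = j and j = t, thus y = t. From f divides y, f divides t. Because t > 0, f ≤ t. g < f, so g < t. Since x > 0, by multiplying by a positive, g * x < t * x.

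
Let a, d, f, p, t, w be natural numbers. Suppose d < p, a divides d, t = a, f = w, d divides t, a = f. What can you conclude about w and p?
w < p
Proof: t = a and d divides t, hence d divides a. Since a divides d, d = a. a = f, so d = f. Since f = w, d = w. d < p, so w < p.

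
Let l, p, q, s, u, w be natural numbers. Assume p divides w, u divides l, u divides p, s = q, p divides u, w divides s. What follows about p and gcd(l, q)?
p divides gcd(l, q)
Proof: From u divides p and p divides u, u = p. u divides l, so p divides l. Because s = q and w divides s, w divides q. p divides w, so p divides q. p divides l, so p divides gcd(l, q).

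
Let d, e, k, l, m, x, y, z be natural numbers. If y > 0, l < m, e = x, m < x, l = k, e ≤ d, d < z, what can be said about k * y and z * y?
k * y < z * y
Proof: l < m and m < x, hence l < x. e ≤ d and d < z, hence e < z. e = x, so x < z. l < x, so l < z. l = k, so k < z. From y > 0, by multiplying by a positive, k * y < z * y.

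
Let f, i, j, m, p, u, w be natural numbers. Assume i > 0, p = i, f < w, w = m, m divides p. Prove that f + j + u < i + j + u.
Since w = m and f < w, f < m. Because p = i and m divides p, m divides i. From i > 0, m ≤ i. Since f < m, f < i. Then f + j < i + j. Then f + j + u < i + j + u.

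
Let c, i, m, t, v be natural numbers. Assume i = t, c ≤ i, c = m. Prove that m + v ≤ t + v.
c = m and c ≤ i, therefore m ≤ i. Since i = t, m ≤ t. Then m + v ≤ t + v.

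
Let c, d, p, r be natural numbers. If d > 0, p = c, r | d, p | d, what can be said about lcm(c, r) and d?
lcm(c, r) ≤ d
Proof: Since p = c and p | d, c | d. Since r | d, lcm(c, r) | d. Since d > 0, lcm(c, r) ≤ d.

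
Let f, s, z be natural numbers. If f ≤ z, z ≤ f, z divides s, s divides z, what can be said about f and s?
f = s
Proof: f ≤ z and z ≤ f, therefore f = z. z divides s and s divides z, therefore z = s. Because f = z, f = s.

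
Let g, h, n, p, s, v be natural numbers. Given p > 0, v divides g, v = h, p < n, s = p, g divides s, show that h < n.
Because v divides g and g divides s, v divides s. s = p, so v divides p. Since v = h, h divides p. Since p > 0, h ≤ p. Because p < n, h < n.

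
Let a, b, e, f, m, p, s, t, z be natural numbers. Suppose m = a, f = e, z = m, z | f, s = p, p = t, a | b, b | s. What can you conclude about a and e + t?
a | e + t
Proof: From z = m and z | f, m | f. f = e, so m | e. From m = a, a | e. From s = p and p = t, s = t. a | b and b | s, hence a | s. Since s = t, a | t. Because a | e, a | e + t.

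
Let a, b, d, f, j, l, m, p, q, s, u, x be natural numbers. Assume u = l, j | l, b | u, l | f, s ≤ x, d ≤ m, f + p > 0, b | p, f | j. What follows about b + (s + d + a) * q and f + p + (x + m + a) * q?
b + (s + d + a) * q ≤ f + p + (x + m + a) * q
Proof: Since f | j and j | l, f | l. Since l | f, l = f. u = l, so u = f. Because b | u, b | f. Because b | p, b | f + p. From f + p > 0, b ≤ f + p. From s ≤ x and d ≤ m, s + d ≤ x + m. Then s + d + a ≤ x + m + a. Then (s + d + a) * q ≤ (x + m + a) * q. Since b ≤ f + p, b + (s + d + a) * q ≤ f + p + (x + m + a) * q.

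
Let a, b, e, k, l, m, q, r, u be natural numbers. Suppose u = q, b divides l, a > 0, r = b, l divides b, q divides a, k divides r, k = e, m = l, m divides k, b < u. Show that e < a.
Because l divides b and b divides l, l = b. m = l and m divides k, therefore l divides k. Since l = b, b divides k. r = b and k divides r, hence k divides b. Since b divides k, b = k. k = e, so b = e. From u = q and b < u, b < q. Since q divides a and a > 0, q ≤ a. b < q, so b < a. b = e, so e < a.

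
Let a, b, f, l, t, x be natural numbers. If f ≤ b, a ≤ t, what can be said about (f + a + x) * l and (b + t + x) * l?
(f + a + x) * l ≤ (b + t + x) * l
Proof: f ≤ b and a ≤ t, thus f + a ≤ b + t. Then f + a + x ≤ b + t + x. Then (f + a + x) * l ≤ (b + t + x) * l.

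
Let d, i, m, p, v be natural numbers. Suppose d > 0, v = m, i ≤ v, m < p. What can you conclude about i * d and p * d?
i * d < p * d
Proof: From v = m and i ≤ v, i ≤ m. Since m < p, i < p. d > 0, so i * d < p * d.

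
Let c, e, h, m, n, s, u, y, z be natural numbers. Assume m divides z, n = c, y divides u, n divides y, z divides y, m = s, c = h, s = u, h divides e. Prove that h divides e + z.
m = s and m divides z, thus s divides z. Since s = u, u divides z. Since y divides u, y divides z. Because z divides y, y = z. n = c and c = h, so n = h. n divides y, so h divides y. y = z, so h divides z. h divides e, so h divides e + z.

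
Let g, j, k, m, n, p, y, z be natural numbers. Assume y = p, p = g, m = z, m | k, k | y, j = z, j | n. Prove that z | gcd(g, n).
Since y = p and p = g, y = g. From m = z and m | k, z | k. Since k | y, z | y. y = g, so z | g. Because j = z and j | n, z | n. z | g, so z | gcd(g, n).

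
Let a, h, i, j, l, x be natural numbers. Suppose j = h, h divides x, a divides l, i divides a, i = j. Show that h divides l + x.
Since i = j and j = h, i = h. Since i divides a and a divides l, i divides l. Since i = h, h divides l. h divides x, so h divides l + x.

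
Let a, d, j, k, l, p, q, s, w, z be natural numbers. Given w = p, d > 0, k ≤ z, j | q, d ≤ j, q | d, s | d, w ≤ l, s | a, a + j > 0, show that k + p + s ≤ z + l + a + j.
w = p and w ≤ l, so p ≤ l. Since k ≤ z, k + p ≤ z + l. j | q and q | d, thus j | d. d > 0, so j ≤ d. Since d ≤ j, d = j. s | d, so s | j. Since s | a, s | a + j. Since a + j > 0, s ≤ a + j. Since k + p ≤ z + l, k + p + s ≤ z + l + a + j.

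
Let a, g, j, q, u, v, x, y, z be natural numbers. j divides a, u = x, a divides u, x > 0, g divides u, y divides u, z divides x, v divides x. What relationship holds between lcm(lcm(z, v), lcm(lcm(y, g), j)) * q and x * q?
lcm(lcm(z, v), lcm(lcm(y, g), j)) * q ≤ x * q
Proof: z divides x and v divides x, hence lcm(z, v) divides x. y divides u and g divides u, therefore lcm(y, g) divides u. j divides a and a divides u, so j divides u. Since lcm(y, g) divides u, lcm(lcm(y, g), j) divides u. Because u = x, lcm(lcm(y, g), j) divides x. Since lcm(z, v) divides x, lcm(lcm(z, v), lcm(lcm(y, g), j)) divides x. Since x > 0, lcm(lcm(z, v), lcm(lcm(y, g), j)) ≤ x. By multiplying by a non-negative, lcm(lcm(z, v), lcm(lcm(y, g), j)) * q ≤ x * q.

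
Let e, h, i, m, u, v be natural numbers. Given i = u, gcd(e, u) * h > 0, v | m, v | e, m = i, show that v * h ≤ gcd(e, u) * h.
m = i and i = u, thus m = u. v | m, so v | u. Since v | e, v | gcd(e, u). Then v * h | gcd(e, u) * h. Since gcd(e, u) * h > 0, v * h ≤ gcd(e, u) * h.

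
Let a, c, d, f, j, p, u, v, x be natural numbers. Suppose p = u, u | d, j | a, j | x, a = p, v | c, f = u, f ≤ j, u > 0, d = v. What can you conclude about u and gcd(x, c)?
u | gcd(x, c)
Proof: a = p and p = u, thus a = u. Because j | a, j | u. From u > 0, j ≤ u. Since f = u and f ≤ j, u ≤ j. j ≤ u, so j = u. Since j | x, u | x. d = v and u | d, therefore u | v. Since v | c, u | c. Since u | x, u | gcd(x, c).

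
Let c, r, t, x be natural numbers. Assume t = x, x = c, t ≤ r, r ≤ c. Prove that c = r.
Because t = x and t ≤ r, x ≤ r. Since x = c, c ≤ r. r ≤ c, so r = c. Then c = r.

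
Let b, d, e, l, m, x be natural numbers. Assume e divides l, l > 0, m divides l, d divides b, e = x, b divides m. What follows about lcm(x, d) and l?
lcm(x, d) ≤ l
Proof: e = x and e divides l, therefore x divides l. b divides m and m divides l, hence b divides l. Since d divides b, d divides l. Since x divides l, lcm(x, d) divides l. Since l > 0, lcm(x, d) ≤ l.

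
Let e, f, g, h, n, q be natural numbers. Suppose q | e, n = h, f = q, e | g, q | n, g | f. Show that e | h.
Since e | g and g | f, e | f. From f = q, e | q. q | e, so q = e. Because n = h and q | n, q | h. Since q = e, e | h.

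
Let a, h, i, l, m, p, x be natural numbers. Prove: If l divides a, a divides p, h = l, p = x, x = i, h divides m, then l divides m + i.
Since h = l and h divides m, l divides m. Since p = x and x = i, p = i. l divides a and a divides p, thus l divides p. p = i, so l divides i. Since l divides m, l divides m + i.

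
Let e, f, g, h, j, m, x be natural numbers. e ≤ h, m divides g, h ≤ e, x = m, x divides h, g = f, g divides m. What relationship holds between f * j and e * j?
f * j divides e * j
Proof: From m divides g and g divides m, m = g. Since g = f, m = f. From h ≤ e and e ≤ h, h = e. Since x divides h, x divides e. x = m, so m divides e. Since m = f, f divides e. Then f * j divides e * j.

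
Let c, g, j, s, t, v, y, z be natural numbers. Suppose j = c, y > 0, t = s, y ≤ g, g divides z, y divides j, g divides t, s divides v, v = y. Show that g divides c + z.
Because t = s and g divides t, g divides s. Since s divides v, g divides v. From v = y, g divides y. Since y > 0, g ≤ y. y ≤ g, so y = g. j = c and y divides j, thus y divides c. y = g, so g divides c. Since g divides z, g divides c + z.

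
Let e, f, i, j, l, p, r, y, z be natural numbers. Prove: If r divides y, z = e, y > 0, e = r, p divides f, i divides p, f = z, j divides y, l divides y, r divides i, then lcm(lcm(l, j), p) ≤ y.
l divides y and j divides y, so lcm(l, j) divides y. r divides i and i divides p, so r divides p. z = e and e = r, thus z = r. f = z and p divides f, hence p divides z. z = r, so p divides r. r divides p, so r = p. Since r divides y, p divides y. lcm(l, j) divides y, so lcm(lcm(l, j), p) divides y. From y > 0, lcm(lcm(l, j), p) ≤ y.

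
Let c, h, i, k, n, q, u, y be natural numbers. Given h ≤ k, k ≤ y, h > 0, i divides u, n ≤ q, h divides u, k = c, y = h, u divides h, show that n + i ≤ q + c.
y = h and k ≤ y, so k ≤ h. h ≤ k, so h = k. Since k = c, h = c. u divides h and h divides u, thus u = h. Since i divides u, i divides h. Since h > 0, i ≤ h. h = c, so i ≤ c. Because n ≤ q, n + i ≤ q + c.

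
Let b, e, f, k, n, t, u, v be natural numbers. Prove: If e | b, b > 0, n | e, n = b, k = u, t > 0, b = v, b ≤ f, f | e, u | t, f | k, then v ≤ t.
n = b and n | e, hence b | e. Since e | b, e = b. Since f | e, f | b. b > 0, so f ≤ b. Since b ≤ f, f = b. Because b = v, f = v. From k = u and f | k, f | u. Because u | t, f | t. t > 0, so f ≤ t. Since f = v, v ≤ t.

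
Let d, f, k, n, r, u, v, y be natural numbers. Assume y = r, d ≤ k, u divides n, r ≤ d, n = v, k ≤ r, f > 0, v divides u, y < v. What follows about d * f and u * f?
d * f < u * f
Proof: n = v and u divides n, so u divides v. v divides u, so v = u. Since d ≤ k and k ≤ r, d ≤ r. Since r ≤ d, r = d. From y = r, y = d. From y < v, d < v. Since v = u, d < u. Using f > 0 and multiplying by a positive, d * f < u * f.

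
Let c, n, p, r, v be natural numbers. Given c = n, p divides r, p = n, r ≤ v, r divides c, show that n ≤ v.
From c = n and r divides c, r divides n. From p = n and p divides r, n divides r. r divides n, so r = n. From r ≤ v, n ≤ v.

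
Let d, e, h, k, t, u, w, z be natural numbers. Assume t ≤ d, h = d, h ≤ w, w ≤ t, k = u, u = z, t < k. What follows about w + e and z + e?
w + e < z + e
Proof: h = d and h ≤ w, so d ≤ w. t ≤ d, so t ≤ w. w ≤ t, so t = w. Since k = u and u = z, k = z. t < k, so t < z. t = w, so w < z. Then w + e < z + e.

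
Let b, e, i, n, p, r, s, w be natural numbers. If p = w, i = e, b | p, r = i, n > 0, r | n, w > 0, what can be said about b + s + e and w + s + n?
b + s + e ≤ w + s + n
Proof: Since p = w and b | p, b | w. Since w > 0, b ≤ w. Then b + s ≤ w + s. Since r = i and r | n, i | n. Since n > 0, i ≤ n. i = e, so e ≤ n. Since b + s ≤ w + s, b + s + e ≤ w + s + n.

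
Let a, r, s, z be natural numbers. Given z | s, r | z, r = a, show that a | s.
r = a and r | z, hence a | z. z | s, so a | s.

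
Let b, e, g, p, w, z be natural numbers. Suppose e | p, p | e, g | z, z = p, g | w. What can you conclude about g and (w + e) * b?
g | (w + e) * b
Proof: p | e and e | p, thus p = e. Since z = p, z = e. Since g | z, g | e. g | w, so g | w + e. Then g | (w + e) * b.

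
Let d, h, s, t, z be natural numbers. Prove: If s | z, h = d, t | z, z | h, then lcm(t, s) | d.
t | z and s | z, thus lcm(t, s) | z. z | h, so lcm(t, s) | h. h = d, so lcm(t, s) | d.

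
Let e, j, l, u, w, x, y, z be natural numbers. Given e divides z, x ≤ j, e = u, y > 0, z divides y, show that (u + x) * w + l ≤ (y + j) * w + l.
Because e = u and e divides z, u divides z. z divides y, so u divides y. From y > 0, u ≤ y. x ≤ j, so u + x ≤ y + j. By multiplying by a non-negative, (u + x) * w ≤ (y + j) * w. Then (u + x) * w + l ≤ (y + j) * w + l.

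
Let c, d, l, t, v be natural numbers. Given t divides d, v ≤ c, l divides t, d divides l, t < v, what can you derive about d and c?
d < c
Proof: d divides l and l divides t, therefore d divides t. t divides d, so t = d. t < v and v ≤ c, thus t < c. t = d, so d < c.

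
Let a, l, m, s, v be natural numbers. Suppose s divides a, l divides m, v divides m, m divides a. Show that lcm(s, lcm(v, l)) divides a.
v divides m and l divides m, thus lcm(v, l) divides m. m divides a, so lcm(v, l) divides a. s divides a, so lcm(s, lcm(v, l)) divides a.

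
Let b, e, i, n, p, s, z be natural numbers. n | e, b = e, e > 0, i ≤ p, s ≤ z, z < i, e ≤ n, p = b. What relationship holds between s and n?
s < n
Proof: n | e and e > 0, therefore n ≤ e. Since e ≤ n, e = n. Since b = e, b = n. s ≤ z and z < i, hence s < i. Since i ≤ p, s < p. From p = b, s < b. b = n, so s < n.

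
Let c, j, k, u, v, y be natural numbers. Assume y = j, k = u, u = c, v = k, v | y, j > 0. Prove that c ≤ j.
k = u and u = c, therefore k = c. v = k and v | y, hence k | y. From k = c, c | y. y = j, so c | j. j > 0, so c ≤ j.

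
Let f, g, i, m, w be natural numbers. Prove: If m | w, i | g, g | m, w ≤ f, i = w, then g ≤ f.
i = w and i | g, so w | g. g | m and m | w, thus g | w. Because w | g, w = g. Since w ≤ f, g ≤ f.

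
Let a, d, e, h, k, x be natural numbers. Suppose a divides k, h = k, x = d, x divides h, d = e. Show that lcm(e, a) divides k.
Because h = k and x divides h, x divides k. x = d, so d divides k. Because d = e, e divides k. a divides k, so lcm(e, a) divides k.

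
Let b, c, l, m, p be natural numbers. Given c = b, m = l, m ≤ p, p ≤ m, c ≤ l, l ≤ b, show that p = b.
p ≤ m and m ≤ p, hence p = m. Since m = l, p = l. From c = b and c ≤ l, b ≤ l. l ≤ b, so l = b. p = l, so p = b.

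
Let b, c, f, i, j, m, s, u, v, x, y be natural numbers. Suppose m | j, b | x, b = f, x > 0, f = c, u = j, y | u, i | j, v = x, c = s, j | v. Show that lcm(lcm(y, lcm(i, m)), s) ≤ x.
From u = j and y | u, y | j. Because i | j and m | j, lcm(i, m) | j. y | j, so lcm(y, lcm(i, m)) | j. v = x and j | v, thus j | x. lcm(y, lcm(i, m)) | j, so lcm(y, lcm(i, m)) | x. f = c and c = s, hence f = s. Since b = f and b | x, f | x. Since f = s, s | x. Since lcm(y, lcm(i, m)) | x, lcm(lcm(y, lcm(i, m)), s) | x. x > 0, so lcm(lcm(y, lcm(i, m)), s) ≤ x.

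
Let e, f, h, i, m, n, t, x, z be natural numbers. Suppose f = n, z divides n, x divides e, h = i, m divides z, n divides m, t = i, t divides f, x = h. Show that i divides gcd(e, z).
x = h and h = i, so x = i. Since x divides e, i divides e. Since n divides m and m divides z, n divides z. z divides n, so n = z. f = n and t divides f, therefore t divides n. Since n = z, t divides z. Since t = i, i divides z. Since i divides e, i divides gcd(e, z).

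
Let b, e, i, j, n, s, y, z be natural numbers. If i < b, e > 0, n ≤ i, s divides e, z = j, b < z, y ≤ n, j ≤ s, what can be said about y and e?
y < e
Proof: y ≤ n and n ≤ i, therefore y ≤ i. z = j and b < z, hence b < j. Since j ≤ s, b < s. s divides e and e > 0, hence s ≤ e. b < s, so b < e. Since i < b, i < e. y ≤ i, so y < e.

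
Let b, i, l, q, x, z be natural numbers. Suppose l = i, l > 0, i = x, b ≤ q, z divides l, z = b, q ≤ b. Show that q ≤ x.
From b ≤ q and q ≤ b, b = q. l = i and i = x, hence l = x. z divides l and l > 0, so z ≤ l. l = x, so z ≤ x. z = b, so b ≤ x. b = q, so q ≤ x.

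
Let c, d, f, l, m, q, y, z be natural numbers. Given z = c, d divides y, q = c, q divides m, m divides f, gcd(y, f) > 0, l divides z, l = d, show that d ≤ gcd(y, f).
Since z = c and l divides z, l divides c. Since l = d, d divides c. Because q divides m and m divides f, q divides f. q = c, so c divides f. Because d divides c, d divides f. Since d divides y, d divides gcd(y, f). Because gcd(y, f) > 0, d ≤ gcd(y, f).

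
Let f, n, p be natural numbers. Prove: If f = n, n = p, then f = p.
f = n and n = p. By transitivity, f = p.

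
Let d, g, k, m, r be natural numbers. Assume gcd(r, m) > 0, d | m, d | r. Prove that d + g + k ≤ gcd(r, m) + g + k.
d | r and d | m, thus d | gcd(r, m). gcd(r, m) > 0, so d ≤ gcd(r, m). Then d + g ≤ gcd(r, m) + g. Then d + g + k ≤ gcd(r, m) + g + k.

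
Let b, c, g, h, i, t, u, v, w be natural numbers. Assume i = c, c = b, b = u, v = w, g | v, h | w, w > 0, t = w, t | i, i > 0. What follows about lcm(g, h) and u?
lcm(g, h) ≤ u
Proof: Because i = c and c = b, i = b. b = u, so i = u. v = w and g | v, therefore g | w. Since h | w, lcm(g, h) | w. w > 0, so lcm(g, h) ≤ w. Because t = w and t | i, w | i. Since i > 0, w ≤ i. lcm(g, h) ≤ w, so lcm(g, h) ≤ i. From i = u, lcm(g, h) ≤ u.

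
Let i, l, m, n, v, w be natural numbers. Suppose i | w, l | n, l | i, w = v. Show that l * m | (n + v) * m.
Because w = v and i | w, i | v. Since l | i, l | v. Since l | n, l | n + v. Then l * m | (n + v) * m.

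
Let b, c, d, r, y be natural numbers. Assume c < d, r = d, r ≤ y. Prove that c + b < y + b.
Because r = d and r ≤ y, d ≤ y. c < d, so c < y. Then c + b < y + b.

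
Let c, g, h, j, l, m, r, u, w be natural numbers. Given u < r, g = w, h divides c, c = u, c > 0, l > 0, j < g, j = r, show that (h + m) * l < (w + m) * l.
h divides c and c > 0, therefore h ≤ c. c = u, so h ≤ u. j = r and j < g, therefore r < g. u < r, so u < g. g = w, so u < w. h ≤ u, so h < w. Then h + m < w + m. Since l > 0, by multiplying by a positive, (h + m) * l < (w + m) * l.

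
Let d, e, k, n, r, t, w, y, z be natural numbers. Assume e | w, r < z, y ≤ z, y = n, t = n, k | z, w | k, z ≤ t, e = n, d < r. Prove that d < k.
From y = n and y ≤ z, n ≤ z. t = n and z ≤ t, therefore z ≤ n. n ≤ z, so n = z. Since e = n, e = z. From e | w and w | k, e | k. Since e = z, z | k. Since k | z, z = k. d < r and r < z, hence d < z. Because z = k, d < k.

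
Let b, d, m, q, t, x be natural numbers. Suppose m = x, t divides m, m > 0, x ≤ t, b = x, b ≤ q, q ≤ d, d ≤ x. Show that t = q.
Since t divides m and m > 0, t ≤ m. Because m = x, t ≤ x. Because x ≤ t, t = x. b = x and b ≤ q, so x ≤ q. From q ≤ d and d ≤ x, q ≤ x. x ≤ q, so x = q. t = x, so t = q.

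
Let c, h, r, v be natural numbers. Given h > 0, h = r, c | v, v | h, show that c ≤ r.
From c | v and v | h, c | h. h > 0, so c ≤ h. Since h = r, c ≤ r.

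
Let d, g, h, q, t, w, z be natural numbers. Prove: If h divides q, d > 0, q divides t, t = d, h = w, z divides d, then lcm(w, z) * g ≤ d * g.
t = d and q divides t, therefore q divides d. h divides q, so h divides d. Because h = w, w divides d. Since z divides d, lcm(w, z) divides d. d > 0, so lcm(w, z) ≤ d. By multiplying by a non-negative, lcm(w, z) * g ≤ d * g.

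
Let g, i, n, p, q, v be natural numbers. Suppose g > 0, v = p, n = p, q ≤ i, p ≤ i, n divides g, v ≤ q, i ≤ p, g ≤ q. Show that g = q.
v = p and v ≤ q, so p ≤ q. i ≤ p and p ≤ i, hence i = p. q ≤ i, so q ≤ p. p ≤ q, so p = q. n = p and n divides g, thus p divides g. p = q, so q divides g. Because g > 0, q ≤ g. g ≤ q, so g = q.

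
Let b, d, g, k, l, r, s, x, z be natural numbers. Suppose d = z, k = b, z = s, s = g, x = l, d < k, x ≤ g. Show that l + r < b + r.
x = l and x ≤ g, hence l ≤ g. Because z = s and s = g, z = g. d = z and d < k, hence z < k. z = g, so g < k. From k = b, g < b. l ≤ g, so l < b. Then l + r < b + r.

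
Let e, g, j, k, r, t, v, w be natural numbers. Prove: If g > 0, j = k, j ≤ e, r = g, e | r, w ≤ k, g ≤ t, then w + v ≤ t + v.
Because j = k and j ≤ e, k ≤ e. From w ≤ k, w ≤ e. r = g and e | r, thus e | g. Since g > 0, e ≤ g. Since w ≤ e, w ≤ g. g ≤ t, so w ≤ t. Then w + v ≤ t + v.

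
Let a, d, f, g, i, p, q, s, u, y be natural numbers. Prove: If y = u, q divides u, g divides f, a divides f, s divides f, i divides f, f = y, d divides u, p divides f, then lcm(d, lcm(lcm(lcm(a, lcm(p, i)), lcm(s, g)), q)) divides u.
f = y and y = u, therefore f = u. Because p divides f and i divides f, lcm(p, i) divides f. a divides f, so lcm(a, lcm(p, i)) divides f. s divides f and g divides f, hence lcm(s, g) divides f. lcm(a, lcm(p, i)) divides f, so lcm(lcm(a, lcm(p, i)), lcm(s, g)) divides f. f = u, so lcm(lcm(a, lcm(p, i)), lcm(s, g)) divides u. q divides u, so lcm(lcm(lcm(a, lcm(p, i)), lcm(s, g)), q) divides u. d divides u, so lcm(d, lcm(lcm(lcm(a, lcm(p, i)), lcm(s, g)), q)) divides u.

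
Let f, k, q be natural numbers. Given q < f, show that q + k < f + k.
q < f. By adding to both sides, q + k < f + k.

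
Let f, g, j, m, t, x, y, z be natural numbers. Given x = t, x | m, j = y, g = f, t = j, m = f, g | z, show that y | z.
Since x = t and t = j, x = j. j = y, so x = y. Since m = f and x | m, x | f. Since x = y, y | f. From g = f and g | z, f | z. Since y | f, y | z.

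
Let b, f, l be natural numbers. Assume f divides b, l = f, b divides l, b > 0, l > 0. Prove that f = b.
b divides l and l > 0, thus b ≤ l. Since l = f, b ≤ f. f divides b and b > 0, thus f ≤ b. Since b ≤ f, b = f. Then f = b.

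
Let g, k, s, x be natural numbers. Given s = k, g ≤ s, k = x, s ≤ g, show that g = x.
g ≤ s and s ≤ g, so g = s. Since s = k, g = k. Since k = x, g = x.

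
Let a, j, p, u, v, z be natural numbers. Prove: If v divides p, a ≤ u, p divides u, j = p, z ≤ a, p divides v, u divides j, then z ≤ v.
From j = p and u divides j, u divides p. p divides u, so u = p. p divides v and v divides p, hence p = v. Since u = p, u = v. z ≤ a and a ≤ u, therefore z ≤ u. Since u = v, z ≤ v.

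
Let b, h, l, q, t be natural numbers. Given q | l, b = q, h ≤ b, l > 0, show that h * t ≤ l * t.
b = q and h ≤ b, therefore h ≤ q. q | l and l > 0, hence q ≤ l. Since h ≤ q, h ≤ l. Then h * t ≤ l * t.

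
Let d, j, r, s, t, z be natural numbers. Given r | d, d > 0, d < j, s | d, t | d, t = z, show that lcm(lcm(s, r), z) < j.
From s | d and r | d, lcm(s, r) | d. t = z and t | d, hence z | d. Since lcm(s, r) | d, lcm(lcm(s, r), z) | d. d > 0, so lcm(lcm(s, r), z) ≤ d. d < j, so lcm(lcm(s, r), z) < j.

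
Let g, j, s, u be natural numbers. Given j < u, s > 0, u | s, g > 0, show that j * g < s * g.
u | s and s > 0, therefore u ≤ s. j < u, so j < s. From g > 0, j * g < s * g.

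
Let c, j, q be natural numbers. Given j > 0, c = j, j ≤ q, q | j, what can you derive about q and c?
q = c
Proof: Since q | j and j > 0, q ≤ j. Since j ≤ q, j = q. Because c = j, c = q. Then q = c.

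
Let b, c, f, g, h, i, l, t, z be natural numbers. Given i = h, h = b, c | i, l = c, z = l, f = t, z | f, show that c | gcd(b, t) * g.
Since i = h and h = b, i = b. c | i, so c | b. f = t and z | f, thus z | t. z = l, so l | t. Since l = c, c | t. Since c | b, c | gcd(b, t). Then c | gcd(b, t) * g.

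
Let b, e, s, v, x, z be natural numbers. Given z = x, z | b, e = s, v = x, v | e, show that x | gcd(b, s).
z = x and z | b, so x | b. Because v = x and v | e, x | e. Since e = s, x | s. Since x | b, x | gcd(b, s).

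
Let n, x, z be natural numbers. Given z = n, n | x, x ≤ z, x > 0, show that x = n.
z = n and x ≤ z, therefore x ≤ n. Since n | x and x > 0, n ≤ x. x ≤ n, so x = n.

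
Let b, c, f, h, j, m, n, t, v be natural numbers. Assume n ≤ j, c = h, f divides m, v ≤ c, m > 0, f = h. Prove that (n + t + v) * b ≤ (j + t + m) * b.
Because n ≤ j, n + t ≤ j + t. Because c = h and v ≤ c, v ≤ h. From f = h and f divides m, h divides m. Since m > 0, h ≤ m. Since v ≤ h, v ≤ m. n + t ≤ j + t, so n + t + v ≤ j + t + m. By multiplying by a non-negative, (n + t + v) * b ≤ (j + t + m) * b.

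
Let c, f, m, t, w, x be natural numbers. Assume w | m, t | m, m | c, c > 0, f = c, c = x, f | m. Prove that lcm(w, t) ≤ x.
f = c and f | m, hence c | m. m | c, so m = c. w | m and t | m, therefore lcm(w, t) | m. m = c, so lcm(w, t) | c. Since c > 0, lcm(w, t) ≤ c. Since c = x, lcm(w, t) ≤ x.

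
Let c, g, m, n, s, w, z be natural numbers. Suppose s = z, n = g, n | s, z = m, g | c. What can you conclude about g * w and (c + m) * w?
g * w | (c + m) * w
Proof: s = z and z = m, therefore s = m. Because n = g and n | s, g | s. s = m, so g | m. Since g | c, g | c + m. Then g * w | (c + m) * w.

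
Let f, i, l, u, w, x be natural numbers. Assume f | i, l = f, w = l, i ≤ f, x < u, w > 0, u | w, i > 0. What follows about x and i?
x < i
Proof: f | i and i > 0, thus f ≤ i. i ≤ f, so f = i. l = f, so l = i. Since u | w and w > 0, u ≤ w. Since x < u, x < w. w = l, so x < l. Since l = i, x < i.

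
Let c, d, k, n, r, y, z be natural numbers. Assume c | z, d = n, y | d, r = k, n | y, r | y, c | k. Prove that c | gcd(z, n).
d = n and y | d, therefore y | n. Because n | y, y = n. Since r | y, r | n. Since r = k, k | n. c | k, so c | n. Since c | z, c | gcd(z, n).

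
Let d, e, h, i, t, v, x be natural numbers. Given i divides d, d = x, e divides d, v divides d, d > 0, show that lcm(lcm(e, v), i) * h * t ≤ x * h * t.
e divides d and v divides d, hence lcm(e, v) divides d. Because i divides d, lcm(lcm(e, v), i) divides d. d > 0, so lcm(lcm(e, v), i) ≤ d. d = x, so lcm(lcm(e, v), i) ≤ x. By multiplying by a non-negative, lcm(lcm(e, v), i) * h ≤ x * h. By multiplying by a non-negative, lcm(lcm(e, v), i) * h * t ≤ x * h * t.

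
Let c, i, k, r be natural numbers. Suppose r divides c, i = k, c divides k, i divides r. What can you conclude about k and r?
k = r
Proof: Because i = k and i divides r, k divides r. Since r divides c and c divides k, r divides k. Since k divides r, k = r.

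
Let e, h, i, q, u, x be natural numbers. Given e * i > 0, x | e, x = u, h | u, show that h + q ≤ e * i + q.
x = u and x | e, therefore u | e. Since h | u, h | e. Then h | e * i. From e * i > 0, h ≤ e * i. Then h + q ≤ e * i + q.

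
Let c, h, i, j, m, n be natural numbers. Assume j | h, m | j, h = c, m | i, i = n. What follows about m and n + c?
m | n + c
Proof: Since i = n and m | i, m | n. m | j and j | h, so m | h. Because h = c, m | c. m | n, so m | n + c.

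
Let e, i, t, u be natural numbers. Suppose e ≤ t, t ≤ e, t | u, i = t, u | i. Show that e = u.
e ≤ t and t ≤ e, therefore e = t. i = t and u | i, therefore u | t. t | u, so t = u. e = t, so e = u.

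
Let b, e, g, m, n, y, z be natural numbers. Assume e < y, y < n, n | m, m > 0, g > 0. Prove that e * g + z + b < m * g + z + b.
Because e < y and y < n, e < n. n | m and m > 0, thus n ≤ m. e < n, so e < m. Since g > 0, e * g < m * g. Then e * g + z < m * g + z. Then e * g + z + b < m * g + z + b.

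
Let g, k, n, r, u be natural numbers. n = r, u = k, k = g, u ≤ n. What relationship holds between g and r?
g ≤ r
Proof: Since u = k and k = g, u = g. n = r and u ≤ n, hence u ≤ r. u = g, so g ≤ r.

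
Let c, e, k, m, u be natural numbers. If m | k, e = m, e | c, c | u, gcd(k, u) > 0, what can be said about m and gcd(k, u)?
m ≤ gcd(k, u)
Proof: Since e | c and c | u, e | u. Since e = m, m | u. m | k, so m | gcd(k, u). Since gcd(k, u) > 0, m ≤ gcd(k, u).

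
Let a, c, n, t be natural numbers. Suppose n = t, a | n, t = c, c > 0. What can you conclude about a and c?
a ≤ c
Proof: n = t and t = c, thus n = c. Since a | n, a | c. Since c > 0, a ≤ c.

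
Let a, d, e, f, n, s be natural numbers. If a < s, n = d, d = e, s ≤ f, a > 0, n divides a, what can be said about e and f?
e < f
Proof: n = d and d = e, therefore n = e. From n divides a and a > 0, n ≤ a. From a < s and s ≤ f, a < f. n ≤ a, so n < f. n = e, so e < f.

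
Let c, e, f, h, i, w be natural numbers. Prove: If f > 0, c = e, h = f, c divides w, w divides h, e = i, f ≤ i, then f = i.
c = e and c divides w, therefore e divides w. e = i, so i divides w. h = f and w divides h, so w divides f. Since i divides w, i divides f. Since f > 0, i ≤ f. f ≤ i, so f = i.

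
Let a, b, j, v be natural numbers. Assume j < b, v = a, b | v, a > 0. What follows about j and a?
j < a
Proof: v = a and b | v, thus b | a. a > 0, so b ≤ a. Since j < b, j < a.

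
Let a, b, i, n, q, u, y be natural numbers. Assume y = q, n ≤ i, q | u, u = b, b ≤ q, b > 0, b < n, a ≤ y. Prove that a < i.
From y = q and a ≤ y, a ≤ q. Since u = b and q | u, q | b. Since b > 0, q ≤ b. b ≤ q, so b = q. Since b < n, q < n. n ≤ i, so q < i. Because a ≤ q, a < i.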